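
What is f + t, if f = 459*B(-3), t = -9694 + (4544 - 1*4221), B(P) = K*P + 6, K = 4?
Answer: -12125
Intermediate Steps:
B(P) = 6 + 4*P (B(P) = 4*P + 6 = 6 + 4*P)
t = -9371 (t = -9694 + (4544 - 4221) = -9694 + 323 = -9371)
f = -2754 (f = 459*(6 + 4*(-3)) = 459*(6 - 12) = 459*(-6) = -2754)
f + t = -2754 - 9371 = -12125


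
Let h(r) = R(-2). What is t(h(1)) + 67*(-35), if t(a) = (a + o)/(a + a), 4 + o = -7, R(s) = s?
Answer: -9367/4 ≈ -2341.8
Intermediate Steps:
o = -11 (o = -4 - 7 = -11)
h(r) = -2
t(a) = (-11 + a)/(2*a) (t(a) = (a - 11)/(a + a) = (-11 + a)/((2*a)) = (-11 + a)*(1/(2*a)) = (-11 + a)/(2*a))
t(h(1)) + 67*(-35) = (½)*(-11 - 2)/(-2) + 67*(-35) = (½)*(-½)*(-13) - 2345 = 13/4 - 2345 = -9367/4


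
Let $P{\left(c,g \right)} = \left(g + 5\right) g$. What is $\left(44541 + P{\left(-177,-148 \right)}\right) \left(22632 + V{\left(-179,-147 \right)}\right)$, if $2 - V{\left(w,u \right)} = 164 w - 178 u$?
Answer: $1696765920$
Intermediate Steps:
$V{\left(w,u \right)} = 2 - 164 w + 178 u$ ($V{\left(w,u \right)} = 2 - \left(164 w - 178 u\right) = 2 - \left(- 178 u + 164 w\right) = 2 + \left(- 164 w + 178 u\right) = 2 - 164 w + 178 u$)
$P{\left(c,g \right)} = g \left(5 + g\right)$ ($P{\left(c,g \right)} = \left(5 + g\right) g = g \left(5 + g\right)$)
$\left(44541 + P{\left(-177,-148 \right)}\right) \left(22632 + V{\left(-179,-147 \right)}\right) = \left(44541 - 148 \left(5 - 148\right)\right) \left(22632 + \left(2 - -29356 + 178 \left(-147\right)\right)\right) = \left(44541 - -21164\right) \left(22632 + \left(2 + 29356 - 26166\right)\right) = \left(44541 + 21164\right) \left(22632 + 3192\right) = 65705 \cdot 25824 = 1696765920$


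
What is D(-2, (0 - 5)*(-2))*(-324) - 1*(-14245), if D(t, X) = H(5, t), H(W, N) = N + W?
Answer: 13273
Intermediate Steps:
D(t, X) = 5 + t (D(t, X) = t + 5 = 5 + t)
D(-2, (0 - 5)*(-2))*(-324) - 1*(-14245) = (5 - 2)*(-324) - 1*(-14245) = 3*(-324) + 14245 = -972 + 14245 = 13273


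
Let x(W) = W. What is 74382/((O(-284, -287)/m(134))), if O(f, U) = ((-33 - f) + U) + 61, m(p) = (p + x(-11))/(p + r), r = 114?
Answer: 4574493/3100 ≈ 1475.6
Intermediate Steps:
m(p) = (-11 + p)/(114 + p) (m(p) = (p - 11)/(p + 114) = (-11 + p)/(114 + p))
O(f, U) = 28 + U - f (O(f, U) = (-33 + U - f) + 61 = 28 + U - f)
74382/((O(-284, -287)/m(134))) = 74382/(((28 - 287 - 1*(-284))/(((-11 + 134)/(114 + 134))))) = 74382/(((28 - 287 + 284)/((123/248)))) = 74382/((25/(((1/248)*123)))) = 74382/((25/(123/248))) = 74382/((25*(248/123))) = 74382/(6200/123) = 74382*(123/6200) = 4574493/3100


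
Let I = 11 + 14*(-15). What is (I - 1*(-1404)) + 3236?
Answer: 4441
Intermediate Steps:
I = -199 (I = 11 - 210 = -199)
(I - 1*(-1404)) + 3236 = (-199 - 1*(-1404)) + 3236 = (-199 + 1404) + 3236 = 1205 + 3236 = 4441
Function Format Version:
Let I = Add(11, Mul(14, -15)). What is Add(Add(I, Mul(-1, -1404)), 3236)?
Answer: 4441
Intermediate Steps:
I = -199 (I = Add(11, -210) = -199)
Add(Add(I, Mul(-1, -1404)), 3236) = Add(Add(-199, Mul(-1, -1404)), 3236) = Add(Add(-199, 1404), 3236) = Add(1205, 3236) = 4441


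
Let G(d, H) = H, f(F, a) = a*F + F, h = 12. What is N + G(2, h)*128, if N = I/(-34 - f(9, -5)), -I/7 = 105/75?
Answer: 15311/10 ≈ 1531.1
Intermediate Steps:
f(F, a) = F + F*a (f(F, a) = F*a + F = F + F*a)
I = -49/5 (I = -735/75 = -7*7/5 = -49/5 ≈ -9.8000)
N = -49/10 (N = -49/(5*(-34 - 9*(1 - 5))) = -49/(5*(-34 - 9*(-4))) = -49/(5*(-34 - 1*(-36))) = -49/(5*(-34 + 36)) = -49/5/2 = -49/5*½ = -49/10 ≈ -4.9000)
N + G(2, h)*128 = -49/10 + 12*128 = -49/10 + 1536 = 15311/10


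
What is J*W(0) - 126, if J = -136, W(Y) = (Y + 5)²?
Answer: -3526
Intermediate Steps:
W(Y) = (5 + Y)²
J*W(0) - 126 = -136*(5 + 0)² - 126 = -136*5² - 126 = -136*25 - 126 = -3400 - 126 = -3526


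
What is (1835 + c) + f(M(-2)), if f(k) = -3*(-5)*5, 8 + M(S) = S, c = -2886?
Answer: -976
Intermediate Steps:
M(S) = -8 + S
f(k) = 75 (f(k) = 15*5 = 75)
(1835 + c) + f(M(-2)) = (1835 - 2886) + 75 = -1051 + 75 = -976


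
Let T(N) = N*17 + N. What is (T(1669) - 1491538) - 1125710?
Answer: -2587206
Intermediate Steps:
T(N) = 18*N (T(N) = 17*N + N = 18*N)
(T(1669) - 1491538) - 1125710 = (18*1669 - 1491538) - 1125710 = (30042 - 1491538) - 1125710 = -1461496 - 1125710 = -2587206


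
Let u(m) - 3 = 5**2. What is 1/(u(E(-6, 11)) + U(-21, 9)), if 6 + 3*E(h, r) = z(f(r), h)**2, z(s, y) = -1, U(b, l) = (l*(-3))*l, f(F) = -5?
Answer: -1/215 ≈ -0.0046512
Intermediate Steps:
U(b, l) = -3*l**2 (U(b, l) = (-3*l)*l = -3*l**2)
E(h, r) = -5/3 (E(h, r) = -2 + (1/3)*(-1)**2 = -2 + (1/3)*1 = -2 + 1/3 = -5/3)
u(m) = 28 (u(m) = 3 + 5**2 = 3 + 25 = 28)
1/(u(E(-6, 11)) + U(-21, 9)) = 1/(28 - 3*9**2) = 1/(28 - 3*81) = 1/(28 - 243) = 1/(-215) = -1/215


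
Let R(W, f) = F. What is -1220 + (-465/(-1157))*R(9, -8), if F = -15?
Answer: -1418515/1157 ≈ -1226.0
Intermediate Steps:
R(W, f) = -15
-1220 + (-465/(-1157))*R(9, -8) = -1220 - 465/(-1157)*(-15) = -1220 - 465*(-1/1157)*(-15) = -1220 + (465/1157)*(-15) = -1220 - 6975/1157 = -1418515/1157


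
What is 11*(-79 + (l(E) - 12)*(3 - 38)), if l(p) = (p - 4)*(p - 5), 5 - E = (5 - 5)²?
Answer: 3751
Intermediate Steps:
E = 5 (E = 5 - (5 - 5)² = 5 - 1*0² = 5 - 1*0 = 5 + 0 = 5)
l(p) = (-5 + p)*(-4 + p) (l(p) = (-4 + p)*(-5 + p) = (-5 + p)*(-4 + p))
11*(-79 + (l(E) - 12)*(3 - 38)) = 11*(-79 + ((20 + 5² - 9*5) - 12)*(3 - 38)) = 11*(-79 + ((20 + 25 - 45) - 12)*(-35)) = 11*(-79 + (0 - 12)*(-35)) = 11*(-79 - 12*(-35)) = 11*(-79 + 420) = 11*341 = 3751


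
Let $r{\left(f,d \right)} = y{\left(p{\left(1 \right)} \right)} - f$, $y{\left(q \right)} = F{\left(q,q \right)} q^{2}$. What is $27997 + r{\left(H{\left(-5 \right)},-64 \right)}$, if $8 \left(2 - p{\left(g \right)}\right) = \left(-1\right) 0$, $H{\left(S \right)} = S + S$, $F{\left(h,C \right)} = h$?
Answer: $28015$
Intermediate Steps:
$H{\left(S \right)} = 2 S$
$p{\left(g \right)} = 2$ ($p{\left(g \right)} = 2 - \frac{\left(-1\right) 0}{8} = 2 - 0 = 2 + 0 = 2$)
$y{\left(q \right)} = q^{3}$ ($y{\left(q \right)} = q q^{2} = q^{3}$)
$r{\left(f,d \right)} = 8 - f$ ($r{\left(f,d \right)} = 2^{3} - f = 8 - f$)
$27997 + r{\left(H{\left(-5 \right)},-64 \right)} = 27997 - \left(-8 + 2 \left(-5\right)\right) = 27997 + \left(8 - -10\right) = 27997 + \left(8 + 10\right) = 27997 + 18 = 28015$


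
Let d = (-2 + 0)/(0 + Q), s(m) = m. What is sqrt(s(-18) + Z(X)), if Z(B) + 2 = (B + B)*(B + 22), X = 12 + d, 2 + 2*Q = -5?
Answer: 2*sqrt(10403)/7 ≈ 29.141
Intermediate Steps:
Q = -7/2 (Q = -1 + (1/2)*(-5) = -1 - 5/2 = -7/2 ≈ -3.5000)
d = 4/7 (d = (-2 + 0)/(0 - 7/2) = -2/(-7/2) = -2*(-2/7) = 4/7 ≈ 0.57143)
X = 88/7 (X = 12 + 4/7 = 88/7 ≈ 12.571)
Z(B) = -2 + 2*B*(22 + B) (Z(B) = -2 + (B + B)*(B + 22) = -2 + (2*B)*(22 + B) = -2 + 2*B*(22 + B))
sqrt(s(-18) + Z(X)) = sqrt(-18 + (-2 + 2*(88/7)**2 + 44*(88/7))) = sqrt(-18 + (-2 + 2*(7744/49) + 3872/7)) = sqrt(-18 + (-2 + 15488/49 + 3872/7)) = sqrt(-18 + 42494/49) = sqrt(41612/49) = 2*sqrt(10403)/7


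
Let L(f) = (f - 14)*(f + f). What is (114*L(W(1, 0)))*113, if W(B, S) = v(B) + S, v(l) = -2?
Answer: 824448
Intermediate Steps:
W(B, S) = -2 + S
L(f) = 2*f*(-14 + f) (L(f) = (-14 + f)*(2*f) = 2*f*(-14 + f))
(114*L(W(1, 0)))*113 = (114*(2*(-2 + 0)*(-14 + (-2 + 0))))*113 = (114*(2*(-2)*(-14 - 2)))*113 = (114*(2*(-2)*(-16)))*113 = (114*64)*113 = 7296*113 = 824448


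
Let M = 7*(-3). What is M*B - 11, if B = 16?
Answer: -347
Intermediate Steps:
M = -21
M*B - 11 = -21*16 - 11 = -336 - 11 = -347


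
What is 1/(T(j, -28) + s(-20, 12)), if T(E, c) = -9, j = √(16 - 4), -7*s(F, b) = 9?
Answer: -7/72 ≈ -0.097222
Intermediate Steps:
s(F, b) = -9/7 (s(F, b) = -⅐*9 = -9/7)
j = 2*√3 (j = √12 = 2*√3 ≈ 3.4641)
1/(T(j, -28) + s(-20, 12)) = 1/(-9 - 9/7) = 1/(-72/7) = -7/72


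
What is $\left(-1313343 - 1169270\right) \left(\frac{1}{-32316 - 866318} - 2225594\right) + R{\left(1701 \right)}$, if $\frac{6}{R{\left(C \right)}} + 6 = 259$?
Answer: $\frac{114199880443338611267}{20668582} \approx 5.5253 \cdot 10^{12}$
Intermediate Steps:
$R{\left(C \right)} = \frac{6}{253}$ ($R{\left(C \right)} = \frac{6}{-6 + 259} = \frac{6}{253}$)
$\left(-1313343 - 1169270\right) \left(\frac{1}{-32316 - 866318} - 2225594\right) + R{\left(1701 \right)} = \left(-1313343 - 1169270\right) \left(\frac{1}{-32316 - 866318} - 2225594\right) + \frac{6}{253} = - 2482613 \left(\frac{1}{-898634} - 2225594\right) + \frac{6}{253} = - 2482613 \left(- \frac{1}{898634} - 2225594\right) + \frac{6}{253} = \left(-2482613\right) \left(- \frac{1999994438597}{898634}\right) + \frac{6}{253} = \frac{4965212193188613961}{898634} + \frac{6}{253} = \frac{114199880443338611267}{20668582}$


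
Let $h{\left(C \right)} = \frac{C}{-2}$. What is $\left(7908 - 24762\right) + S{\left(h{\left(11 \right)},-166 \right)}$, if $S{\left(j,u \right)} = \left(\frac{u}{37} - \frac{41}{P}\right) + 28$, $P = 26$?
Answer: $- \frac{16192445}{962} \approx -16832.0$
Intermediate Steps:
$h{\left(C \right)} = - \frac{C}{2}$ ($h{\left(C \right)} = C \left(- \frac{1}{2}\right) = - \frac{C}{2}$)
$S{\left(j,u \right)} = \frac{687}{26} + \frac{u}{37}$ ($S{\left(j,u \right)} = \left(\frac{u}{37} - \frac{41}{26}\right) + 28 = \left(- \frac{41}{26} + \frac{u}{37}\right) + 28 = \frac{687}{26} + \frac{u}{37}$)
$\left(7908 - 24762\right) + S{\left(h{\left(11 \right)},-166 \right)} = \left(7908 - 24762\right) + \left(\frac{687}{26} + \frac{1}{37} \left(-166\right)\right) = -16854 + \left(\frac{687}{26} - \frac{166}{37}\right) = -16854 + \frac{21103}{962} = - \frac{16192445}{962}$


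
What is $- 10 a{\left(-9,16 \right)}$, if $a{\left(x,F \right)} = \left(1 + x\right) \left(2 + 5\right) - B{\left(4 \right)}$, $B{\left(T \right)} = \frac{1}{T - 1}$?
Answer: $\frac{1690}{3} \approx 563.33$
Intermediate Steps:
$B{\left(T \right)} = \frac{1}{-1 + T}$
$a{\left(x,F \right)} = \frac{20}{3} + 7 x$ ($a{\left(x,F \right)} = \left(1 + x\right) \left(2 + 5\right) - \frac{1}{-1 + 4} = \left(1 + x\right) 7 - \frac{1}{3} = \left(7 + 7 x\right) - \frac{1}{3} = \frac{20}{3} + 7 x$)
$- 10 a{\left(-9,16 \right)} = - 10 \left(\frac{20}{3} + 7 \left(-9\right)\right) = - 10 \left(\frac{20}{3} - 63\right) = \left(-10\right) \left(- \frac{169}{3}\right) = \frac{1690}{3}$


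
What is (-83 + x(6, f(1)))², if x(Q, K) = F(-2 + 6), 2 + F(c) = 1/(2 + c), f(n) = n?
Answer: 259081/36 ≈ 7196.7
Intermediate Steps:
F(c) = -2 + 1/(2 + c)
x(Q, K) = -11/6 (x(Q, K) = (-3 - 2*(-2 + 6))/(2 + (-2 + 6)) = (-3 - 2*4)/(2 + 4) = (-3 - 8)/6 = (⅙)*(-11) = -11/6)
(-83 + x(6, f(1)))² = (-83 - 11/6)² = (-509/6)² = 259081/36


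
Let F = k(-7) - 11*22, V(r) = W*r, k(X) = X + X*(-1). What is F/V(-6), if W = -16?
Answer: -121/48 ≈ -2.5208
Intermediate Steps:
k(X) = 0 (k(X) = X - X = 0)
V(r) = -16*r
F = -242 (F = 0 - 11*22 = 0 - 242 = -242)
F/V(-6) = -242/((-16*(-6))) = -242/96 = -242*1/96 = -121/48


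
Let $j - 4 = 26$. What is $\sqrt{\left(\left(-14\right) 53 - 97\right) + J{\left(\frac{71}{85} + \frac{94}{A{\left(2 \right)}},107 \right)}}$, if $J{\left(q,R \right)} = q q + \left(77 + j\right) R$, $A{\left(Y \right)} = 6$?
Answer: $\frac{\sqrt{707622514}}{255} \approx 104.32$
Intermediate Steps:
$j = 30$ ($j = 4 + 26 = 30$)
$J{\left(q,R \right)} = q^{2} + 107 R$ ($J{\left(q,R \right)} = q q + \left(77 + 30\right) R = q^{2} + 107 R$)
$\sqrt{\left(\left(-14\right) 53 - 97\right) + J{\left(\frac{71}{85} + \frac{94}{A{\left(2 \right)}},107 \right)}} = \sqrt{\left(\left(-14\right) 53 - 97\right) + \left(\left(\frac{71}{85} + \frac{94}{6}\right)^{2} + 107 \cdot 107\right)} = \sqrt{\left(-742 - 97\right) + \left(\left(71 \cdot \frac{1}{85} + 94 \cdot \frac{1}{6}\right)^{2} + 11449\right)} = \sqrt{-839 + \left(\left(\frac{71}{85} + \frac{47}{3}\right)^{2} + 11449\right)} = \sqrt{-839 + \left(\left(\frac{4208}{255}\right)^{2} + 11449\right)} = \sqrt{-839 + \left(\frac{17707264}{65025} + 11449\right)} = \sqrt{-839 + \frac{762178489}{65025}} = \sqrt{\frac{707622514}{65025}} = \frac{\sqrt{707622514}}{255}$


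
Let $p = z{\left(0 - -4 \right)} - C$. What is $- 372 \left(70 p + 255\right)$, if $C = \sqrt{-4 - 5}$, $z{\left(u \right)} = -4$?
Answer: $9300 + 78120 i \approx 9300.0 + 78120.0 i$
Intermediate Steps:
$C = 3 i$ ($C = \sqrt{-9} = 3 i \approx 3.0 i$)
$p = -4 - 3 i \approx -4.0 - 3.0 i$
$- 372 \left(70 p + 255\right) = - 372 \left(70 \left(-4 - 3 i\right) + 255\right) = - 372 \left(\left(-280 - 210 i\right) + 255\right) = - 372 \left(-25 - 210 i\right) = 9300 + 78120 i$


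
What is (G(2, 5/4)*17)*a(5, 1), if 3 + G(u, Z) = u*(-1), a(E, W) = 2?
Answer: -170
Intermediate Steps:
G(u, Z) = -3 - u (G(u, Z) = -3 + u*(-1) = -3 - u)
(G(2, 5/4)*17)*a(5, 1) = ((-3 - 1*2)*17)*2 = ((-3 - 2)*17)*2 = -5*17*2 = -85*2 = -170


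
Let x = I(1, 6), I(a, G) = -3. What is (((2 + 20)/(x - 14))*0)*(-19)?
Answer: 0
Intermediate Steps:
x = -3
(((2 + 20)/(x - 14))*0)*(-19) = (((2 + 20)/(-3 - 14))*0)*(-19) = ((22/(-17))*0)*(-19) = ((22*(-1/17))*0)*(-19) = -22/17*0*(-19) = 0*(-19) = 0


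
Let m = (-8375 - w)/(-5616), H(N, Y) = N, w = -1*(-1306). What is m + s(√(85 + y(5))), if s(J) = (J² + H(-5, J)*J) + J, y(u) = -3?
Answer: 156731/1872 - 4*√82 ≈ 47.502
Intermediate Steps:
w = 1306
s(J) = J² - 4*J (s(J) = (J² - 5*J) + J = J² - 4*J)
m = 3227/1872 (m = (-8375 - 1*1306)/(-5616) = (-8375 - 1306)*(-1/5616) = -9681*(-1/5616) = 3227/1872 ≈ 1.7238)
m + s(√(85 + y(5))) = 3227/1872 + √(85 - 3)*(-4 + √(85 - 3)) = 3227/1872 + √82*(-4 + √82)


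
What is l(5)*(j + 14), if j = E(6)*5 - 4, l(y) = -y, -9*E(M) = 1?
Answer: -425/9 ≈ -47.222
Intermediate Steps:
E(M) = -1/9 (E(M) = -1/9*1 = -1/9)
j = -41/9 (j = -1/9*5 - 4 = -5/9 - 4 = -41/9 ≈ -4.5556)
l(5)*(j + 14) = (-1*5)*(-41/9 + 14) = -5*85/9 = -425/9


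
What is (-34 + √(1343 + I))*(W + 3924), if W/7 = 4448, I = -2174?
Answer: -1192040 + 35060*I*√831 ≈ -1.192e+6 + 1.0107e+6*I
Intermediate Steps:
W = 31136 (W = 7*4448 = 31136)
(-34 + √(1343 + I))*(W + 3924) = (-34 + √(1343 - 2174))*(31136 + 3924) = (-34 + √(-831))*35060 = (-34 + I*√831)*35060 = -1192040 + 35060*I*√831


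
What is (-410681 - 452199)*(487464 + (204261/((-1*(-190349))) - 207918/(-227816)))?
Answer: -2280024715559346273240/5420568473 ≈ -4.2062e+11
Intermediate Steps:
(-410681 - 452199)*(487464 + (204261/((-1*(-190349))) - 207918/(-227816))) = -862880*(487464 + (204261/190349 - 207918*(-1/227816))) = -862880*(487464 + (204261*(1/190349) + 103959/113908)) = -862880*(487464 + (204261/190349 + 103959/113908)) = -862880*(487464 + 43055453679/21682273892) = -862880*10569371015943567/21682273892 = -2280024715559346273240/5420568473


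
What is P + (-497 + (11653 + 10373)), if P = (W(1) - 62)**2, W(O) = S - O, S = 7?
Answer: 24665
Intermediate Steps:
W(O) = 7 - O
P = 3136 (P = ((7 - 1*1) - 62)**2 = ((7 - 1) - 62)**2 = (6 - 62)**2 = (-56)**2 = 3136)
P + (-497 + (11653 + 10373)) = 3136 + (-497 + (11653 + 10373)) = 3136 + (-497 + 22026) = 3136 + 21529 = 24665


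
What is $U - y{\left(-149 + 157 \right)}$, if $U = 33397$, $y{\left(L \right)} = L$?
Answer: $33389$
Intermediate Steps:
$U - y{\left(-149 + 157 \right)} = 33397 - \left(-149 + 157\right) = 33397 - 8 = 33389$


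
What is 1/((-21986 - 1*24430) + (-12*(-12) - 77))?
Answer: -1/46349 ≈ -2.1575e-5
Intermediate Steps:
1/((-21986 - 1*24430) + (-12*(-12) - 77)) = 1/((-21986 - 24430) + (144 - 77)) = 1/(-46416 + 67) = 1/(-46349) = -1/46349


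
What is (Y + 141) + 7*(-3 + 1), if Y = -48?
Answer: 79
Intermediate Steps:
(Y + 141) + 7*(-3 + 1) = (-48 + 141) + 7*(-3 + 1) = 93 + 7*(-2) = 93 - 14 = 79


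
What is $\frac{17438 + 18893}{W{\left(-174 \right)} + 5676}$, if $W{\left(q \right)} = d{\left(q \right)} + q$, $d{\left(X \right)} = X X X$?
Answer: $- \frac{36331}{5262522} \approx -0.0069037$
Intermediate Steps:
$d{\left(X \right)} = X^{3}$ ($d{\left(X \right)} = X^{2} X = X^{3}$)
$W{\left(q \right)} = q + q^{3}$ ($W{\left(q \right)} = q^{3} + q = q + q^{3}$)
$\frac{17438 + 18893}{W{\left(-174 \right)} + 5676} = \frac{17438 + 18893}{\left(-174 + \left(-174\right)^{3}\right) + 5676} = \frac{36331}{\left(-174 - 5268024\right) + 5676} = \frac{36331}{-5268198 + 5676} = \frac{36331}{-5262522} = 36331 \left(- \frac{1}{5262522}\right) = - \frac{36331}{5262522}$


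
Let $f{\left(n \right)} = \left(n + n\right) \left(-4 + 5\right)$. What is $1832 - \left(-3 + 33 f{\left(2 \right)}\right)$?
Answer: $1703$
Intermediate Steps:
$f{\left(n \right)} = 2 n$ ($f{\left(n \right)} = 2 n 1 = 2 n$)
$1832 - \left(-3 + 33 f{\left(2 \right)}\right) = 1832 + \left(\left(\left(5 + 6\right) - 8\right) - 33 \cdot 2 \cdot 2\right) = 1832 + \left(\left(11 - 8\right) - 132\right) = 1832 + \left(3 - 132\right) = 1832 - 129 = 1703$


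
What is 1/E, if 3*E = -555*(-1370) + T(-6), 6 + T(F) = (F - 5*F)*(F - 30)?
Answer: 1/253160 ≈ 3.9501e-6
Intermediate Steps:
T(F) = -6 - 4*F*(-30 + F) (T(F) = -6 + (F - 5*F)*(F - 30) = -6 + (-4*F)*(-30 + F) = -6 - 4*F*(-30 + F))
E = 253160 (E = (-555*(-1370) + (-6 - 4*(-6)**2 + 120*(-6)))/3 = (760350 + (-6 - 4*36 - 720))/3 = (760350 + (-6 - 144 - 720))/3 = (760350 - 870)/3 = (1/3)*759480 = 253160)
1/E = 1/253160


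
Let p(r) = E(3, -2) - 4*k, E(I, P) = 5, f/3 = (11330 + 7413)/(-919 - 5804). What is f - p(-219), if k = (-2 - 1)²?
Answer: 50728/2241 ≈ 22.636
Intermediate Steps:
f = -18743/2241 (f = 3*((11330 + 7413)/(-919 - 5804)) = 3*(18743/(-6723)) = 3*(18743*(-1/6723)) = 3*(-18743/6723) = -18743/2241 ≈ -8.3637)
k = 9 (k = (-3)² = 9)
p(r) = -31 (p(r) = 5 - 4*9 = 5 - 36 = -31)
f - p(-219) = -18743/2241 - 1*(-31) = -18743/2241 + 31 = 50728/2241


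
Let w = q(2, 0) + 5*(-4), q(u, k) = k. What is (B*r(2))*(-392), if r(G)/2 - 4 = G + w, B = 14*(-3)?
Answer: -460992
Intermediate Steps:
B = -42
w = -20 (w = 0 + 5*(-4) = 0 - 20 = -20)
r(G) = -32 + 2*G (r(G) = 8 + 2*(G - 20) = 8 + 2*(-20 + G) = 8 + (-40 + 2*G) = -32 + 2*G)
(B*r(2))*(-392) = -42*(-32 + 2*2)*(-392) = -42*(-32 + 4)*(-392) = -42*(-28)*(-392) = 1176*(-392) = -460992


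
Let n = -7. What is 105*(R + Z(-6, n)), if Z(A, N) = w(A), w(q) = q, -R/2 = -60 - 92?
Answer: 31290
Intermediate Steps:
R = 304 (R = -2*(-60 - 92) = -2*(-152) = 304)
Z(A, N) = A
105*(R + Z(-6, n)) = 105*(304 - 6) = 105*298 = 31290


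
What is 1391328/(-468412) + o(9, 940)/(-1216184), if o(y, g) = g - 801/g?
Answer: -397749428714017/133873667254880 ≈ -2.9711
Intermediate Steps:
1391328/(-468412) + o(9, 940)/(-1216184) = 1391328/(-468412) + (940 - 801/940)/(-1216184) = 1391328*(-1/468412) + (940 - 801*1/940)*(-1/1216184) = -347832/117103 + (940 - 801/940)*(-1/1216184) = -347832/117103 + (882799/940)*(-1/1216184) = -347832/117103 - 882799/1143212960 = -397749428714017/133873667254880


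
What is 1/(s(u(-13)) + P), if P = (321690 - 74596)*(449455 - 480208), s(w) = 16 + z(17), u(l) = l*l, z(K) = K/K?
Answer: -1/7598881765 ≈ -1.3160e-10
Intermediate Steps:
z(K) = 1
u(l) = l²
s(w) = 17 (s(w) = 16 + 1 = 17)
P = -7598881782 (P = 247094*(-30753) = -7598881782)
1/(s(u(-13)) + P) = 1/(17 - 7598881782) = 1/(-7598881765) = -1/7598881765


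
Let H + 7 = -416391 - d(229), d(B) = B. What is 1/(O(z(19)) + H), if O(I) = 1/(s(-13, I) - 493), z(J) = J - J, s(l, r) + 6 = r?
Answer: -499/207896874 ≈ -2.4002e-6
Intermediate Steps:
s(l, r) = -6 + r
z(J) = 0
O(I) = 1/(-499 + I) (O(I) = 1/((-6 + I) - 493) = 1/(-499 + I))
H = -416627 (H = -7 + (-416391 - 1*229) = -7 + (-416391 - 229) = -7 - 416620 = -416627)
1/(O(z(19)) + H) = 1/(1/(-499 + 0) - 416627) = 1/(1/(-499) - 416627) = 1/(-1/499 - 416627) = 1/(-207896874/499) = -499/207896874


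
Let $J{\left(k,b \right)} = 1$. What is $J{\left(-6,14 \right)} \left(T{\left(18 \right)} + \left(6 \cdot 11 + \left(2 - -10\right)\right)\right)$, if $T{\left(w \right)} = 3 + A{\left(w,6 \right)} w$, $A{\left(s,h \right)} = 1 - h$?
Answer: $-9$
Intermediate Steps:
$T{\left(w \right)} = 3 - 5 w$ ($T{\left(w \right)} = 3 + \left(1 - 6\right) w = 3 - 5 w$)
$J{\left(-6,14 \right)} \left(T{\left(18 \right)} + \left(6 \cdot 11 + \left(2 - -10\right)\right)\right) = 1 \left(\left(3 - 90\right) + \left(6 \cdot 11 + \left(2 - -10\right)\right)\right) = 1 \left(\left(3 - 90\right) + \left(66 + \left(2 + 10\right)\right)\right) = 1 \left(-87 + \left(66 + 12\right)\right) = 1 \left(-87 + 78\right) = 1 \left(-9\right) = -9$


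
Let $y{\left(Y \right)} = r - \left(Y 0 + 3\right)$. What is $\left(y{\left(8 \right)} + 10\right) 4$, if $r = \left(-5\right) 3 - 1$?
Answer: $-36$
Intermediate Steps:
$r = -16$ ($r = -15 - 1 = -16$)
$y{\left(Y \right)} = -19$ ($y{\left(Y \right)} = -16 - \left(Y 0 + 3\right) = -16 - \left(0 + 3\right) = -16 - 3 = -19$)
$\left(y{\left(8 \right)} + 10\right) 4 = \left(-19 + 10\right) 4 = \left(-9\right) 4 = -36$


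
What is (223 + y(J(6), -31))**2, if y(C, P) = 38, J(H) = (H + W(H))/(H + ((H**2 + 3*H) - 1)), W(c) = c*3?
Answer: 68121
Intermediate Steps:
W(c) = 3*c
J(H) = 4*H/(-1 + H**2 + 4*H) (J(H) = (H + 3*H)/(H + ((H**2 + 3*H) - 1)) = (4*H)/(H + (-1 + H**2 + 3*H)) = (4*H)/(-1 + H**2 + 4*H) = 4*H/(-1 + H**2 + 4*H))
(223 + y(J(6), -31))**2 = (223 + 38)**2 = 261**2 = 68121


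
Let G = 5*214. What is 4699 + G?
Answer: 5769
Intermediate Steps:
G = 1070
4699 + G = 4699 + 1070 = 5769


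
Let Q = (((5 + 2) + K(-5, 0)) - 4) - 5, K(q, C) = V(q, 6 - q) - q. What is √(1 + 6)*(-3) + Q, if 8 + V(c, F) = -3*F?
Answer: -38 - 3*√7 ≈ -45.937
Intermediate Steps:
V(c, F) = -8 - 3*F
K(q, C) = -26 + 2*q (K(q, C) = (-8 - 3*(6 - q)) - q = (-8 + (-18 + 3*q)) - q = (-26 + 3*q) - q = -26 + 2*q)
Q = -38 (Q = (((5 + 2) + (-26 + 2*(-5))) - 4) - 5 = ((7 + (-26 - 10)) - 4) - 5 = ((7 - 36) - 4) - 5 = (-29 - 4) - 5 = -33 - 5 = -38)
√(1 + 6)*(-3) + Q = √(1 + 6)*(-3) - 38 = √7*(-3) - 38 = -3*√7 - 38 = -38 - 3*√7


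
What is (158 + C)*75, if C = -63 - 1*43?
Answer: 3900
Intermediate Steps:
C = -106 (C = -63 - 43 = -106)
(158 + C)*75 = (158 - 106)*75 = 52*75 = 3900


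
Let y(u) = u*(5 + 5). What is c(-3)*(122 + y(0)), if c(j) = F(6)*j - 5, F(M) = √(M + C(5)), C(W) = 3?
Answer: -1708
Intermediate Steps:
y(u) = 10*u (y(u) = u*10 = 10*u)
F(M) = √(3 + M) (F(M) = √(M + 3) = √(3 + M))
c(j) = -5 + 3*j (c(j) = √(3 + 6)*j - 5 = √9*j - 5 = 3*j - 5 = -5 + 3*j)
c(-3)*(122 + y(0)) = (-5 + 3*(-3))*(122 + 10*0) = (-5 - 9)*(122 + 0) = -14*122 = -1708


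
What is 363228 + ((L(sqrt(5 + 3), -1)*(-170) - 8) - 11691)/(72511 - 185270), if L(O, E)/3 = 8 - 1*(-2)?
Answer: 40957242851/112759 ≈ 3.6323e+5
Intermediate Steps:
L(O, E) = 30 (L(O, E) = 3*(8 - 1*(-2)) = 3*(8 + 2) = 3*10 = 30)
363228 + ((L(sqrt(5 + 3), -1)*(-170) - 8) - 11691)/(72511 - 185270) = 363228 + ((30*(-170) - 8) - 11691)/(72511 - 185270) = 363228 + ((-5100 - 8) - 11691)/(-112759) = 363228 + (-5108 - 11691)*(-1/112759) = 363228 - 16799*(-1/112759) = 363228 + 16799/112759 = 40957242851/112759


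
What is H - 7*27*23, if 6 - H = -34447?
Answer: 30106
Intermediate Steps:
H = 34453 (H = 6 - 1*(-34447) = 6 + 34447 = 34453)
H - 7*27*23 = 34453 - 7*27*23 = 34453 - 189*23 = 34453 - 4347 = 30106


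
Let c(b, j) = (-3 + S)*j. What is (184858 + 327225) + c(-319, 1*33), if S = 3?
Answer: 512083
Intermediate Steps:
c(b, j) = 0 (c(b, j) = (-3 + 3)*j = 0*j = 0)
(184858 + 327225) + c(-319, 1*33) = (184858 + 327225) + 0 = 512083 + 0 = 512083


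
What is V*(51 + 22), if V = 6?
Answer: 438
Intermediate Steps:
V*(51 + 22) = 6*(51 + 22) = 6*73 = 438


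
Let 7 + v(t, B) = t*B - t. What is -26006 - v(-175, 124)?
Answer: -4474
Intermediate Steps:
v(t, B) = -7 - t + B*t (v(t, B) = -7 + (t*B - t) = -7 + (B*t - t) = -7 + (-t + B*t) = -7 - t + B*t)
-26006 - v(-175, 124) = -26006 - (-7 - 1*(-175) + 124*(-175)) = -26006 - (-7 + 175 - 21700) = -26006 - 1*(-21532) = -26006 + 21532 = -4474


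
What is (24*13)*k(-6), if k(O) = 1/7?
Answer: 312/7 ≈ 44.571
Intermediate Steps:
k(O) = ⅐
(24*13)*k(-6) = (24*13)*(⅐) = 312*(⅐) = 312/7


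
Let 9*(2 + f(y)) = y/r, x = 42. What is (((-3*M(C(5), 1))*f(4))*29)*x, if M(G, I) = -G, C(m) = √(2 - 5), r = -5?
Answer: -38164*I*√3/5 ≈ -13220.0*I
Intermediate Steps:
C(m) = I*√3 (C(m) = √(-3) = I*√3)
f(y) = -2 - y/45 (f(y) = -2 + (y/(-5))/9 = -2 + (y*(-⅕))/9 = -2 + (-y/5)/9 = -2 - y/45)
(((-3*M(C(5), 1))*f(4))*29)*x = (((-(-3)*I*√3)*(-2 - 1/45*4))*29)*42 = (((-(-3)*I*√3)*(-2 - 4/45))*29)*42 = (((3*I*√3)*(-94/45))*29)*42 = (-94*I*√3/15*29)*42 = -2726*I*√3/15*42 = -38164*I*√3/5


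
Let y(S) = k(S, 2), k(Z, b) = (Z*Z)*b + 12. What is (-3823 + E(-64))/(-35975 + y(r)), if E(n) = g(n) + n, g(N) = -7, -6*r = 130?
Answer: 35046/315217 ≈ 0.11118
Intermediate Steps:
r = -65/3 (r = -⅙*130 = -65/3 ≈ -21.667)
k(Z, b) = 12 + b*Z² (k(Z, b) = Z²*b + 12 = b*Z² + 12 = 12 + b*Z²)
y(S) = 12 + 2*S²
E(n) = -7 + n
(-3823 + E(-64))/(-35975 + y(r)) = (-3823 + (-7 - 64))/(-35975 + (12 + 2*(-65/3)²)) = (-3823 - 71)/(-35975 + (12 + 2*(4225/9))) = -3894/(-35975 + (12 + 8450/9)) = -3894/(-35975 + 8558/9) = -3894/(-315217/9) = -3894*(-9/315217) = 35046/315217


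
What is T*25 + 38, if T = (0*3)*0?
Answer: 38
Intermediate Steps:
T = 0 (T = 0*0 = 0)
T*25 + 38 = 0*25 + 38 = 0 + 38 = 38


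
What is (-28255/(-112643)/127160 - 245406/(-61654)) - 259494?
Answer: -22915885554664252583/88311240593752 ≈ -2.5949e+5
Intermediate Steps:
(-28255/(-112643)/127160 - 245406/(-61654)) - 259494 = (-28255*(-1/112643)*(1/127160) - 245406*(-1/61654)) - 259494 = ((28255/112643)*(1/127160) + 122703/30827) - 259494 = (5651/2864736776 + 122703/30827) - 259494 = 351511970828905/88311240593752 - 259494 = -22915885554664252583/88311240593752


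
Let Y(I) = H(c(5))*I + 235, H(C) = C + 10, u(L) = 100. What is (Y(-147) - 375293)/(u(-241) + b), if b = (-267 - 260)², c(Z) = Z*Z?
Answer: -380203/277829 ≈ -1.3685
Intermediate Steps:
c(Z) = Z²
b = 277729 (b = (-527)² = 277729)
H(C) = 10 + C
Y(I) = 235 + 35*I (Y(I) = (10 + 5²)*I + 235 = (10 + 25)*I + 235 = 35*I + 235 = 235 + 35*I)
(Y(-147) - 375293)/(u(-241) + b) = ((235 + 35*(-147)) - 375293)/(100 + 277729) = ((235 - 5145) - 375293)/277829 = (-4910 - 375293)*(1/277829) = -380203*1/277829 = -380203/277829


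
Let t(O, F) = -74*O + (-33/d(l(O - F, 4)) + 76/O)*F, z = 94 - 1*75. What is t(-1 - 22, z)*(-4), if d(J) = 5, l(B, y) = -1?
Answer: -696356/115 ≈ -6055.3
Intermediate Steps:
z = 19 (z = 94 - 75 = 19)
t(O, F) = -74*O + F*(-33/5 + 76/O) (t(O, F) = -74*O + (-33/5 + 76/O)*F = -74*O + F*(-33/5 + 76/O))
t(-1 - 22, z)*(-4) = (-74*(-1 - 22) - 33/5*19 + 76*19/(-1 - 22))*(-4) = (-74*(-23) - 627/5 + 76*19/(-23))*(-4) = (1702 - 627/5 + 76*19*(-1/23))*(-4) = (1702 - 627/5 - 1444/23)*(-4) = (174089/115)*(-4) = -696356/115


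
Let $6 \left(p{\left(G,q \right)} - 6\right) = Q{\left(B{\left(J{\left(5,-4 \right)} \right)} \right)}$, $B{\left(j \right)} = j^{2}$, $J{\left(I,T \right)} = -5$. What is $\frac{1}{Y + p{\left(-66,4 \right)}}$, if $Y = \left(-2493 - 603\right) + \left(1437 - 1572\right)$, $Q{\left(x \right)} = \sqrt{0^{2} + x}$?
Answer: $- \frac{6}{19345} \approx -0.00031016$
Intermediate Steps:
$Q{\left(x \right)} = \sqrt{x}$ ($Q{\left(x \right)} = \sqrt{0 + x} = \sqrt{x}$)
$p{\left(G,q \right)} = \frac{41}{6}$ ($p{\left(G,q \right)} = 6 + \frac{\sqrt{\left(-5\right)^{2}}}{6} = 6 + \frac{\sqrt{25}}{6} = 6 + \frac{1}{6} \cdot 5 = 6 + \frac{5}{6} = \frac{41}{6}$)
$Y = -3231$ ($Y = -3096 - 135 = -3231$)
$\frac{1}{Y + p{\left(-66,4 \right)}} = \frac{1}{-3231 + \frac{41}{6}} = \frac{1}{- \frac{19345}{6}} = - \frac{6}{19345}$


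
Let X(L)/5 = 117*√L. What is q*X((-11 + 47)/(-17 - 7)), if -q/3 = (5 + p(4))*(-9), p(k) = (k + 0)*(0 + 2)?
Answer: 205335*I*√6/2 ≈ 2.5148e+5*I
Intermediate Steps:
p(k) = 2*k (p(k) = k*2 = 2*k)
q = 351 (q = -3*(5 + 2*4)*(-9) = -3*(5 + 8)*(-9) = -39*(-9) = -3*(-117) = 351)
X(L) = 585*√L (X(L) = 5*(117*√L) = 585*√L)
q*X((-11 + 47)/(-17 - 7)) = 351*(585*√((-11 + 47)/(-17 - 7))) = 351*(585*√(36/(-24))) = 351*(585*√(36*(-1/24))) = 351*(585*√(-3/2)) = 351*(585*(I*√6/2)) = 351*(585*I*√6/2) = 205335*I*√6/2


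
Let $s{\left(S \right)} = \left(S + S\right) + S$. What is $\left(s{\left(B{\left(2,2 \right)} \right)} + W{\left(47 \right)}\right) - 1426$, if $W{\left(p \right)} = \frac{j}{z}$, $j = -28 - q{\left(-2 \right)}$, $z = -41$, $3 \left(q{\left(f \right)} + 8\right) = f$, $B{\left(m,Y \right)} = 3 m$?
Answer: $- \frac{173126}{123} \approx -1407.5$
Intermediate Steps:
$q{\left(f \right)} = -8 + \frac{f}{3}$
$s{\left(S \right)} = 3 S$ ($s{\left(S \right)} = 2 S + S = 3 S$)
$j = - \frac{58}{3}$ ($j = -28 - \left(-8 + \frac{1}{3} \left(-2\right)\right) = -28 - \left(-8 - \frac{2}{3}\right) = -28 - - \frac{26}{3} = -28 + \frac{26}{3} = - \frac{58}{3} \approx -19.333$)
$W{\left(p \right)} = \frac{58}{123}$ ($W{\left(p \right)} = - \frac{58}{3 \left(-41\right)} = \left(- \frac{58}{3}\right) \left(- \frac{1}{41}\right) = \frac{58}{123}$)
$\left(s{\left(B{\left(2,2 \right)} \right)} + W{\left(47 \right)}\right) - 1426 = \left(3 \cdot 3 \cdot 2 + \frac{58}{123}\right) - 1426 = \left(3 \cdot 6 + \frac{58}{123}\right) - 1426 = \left(18 + \frac{58}{123}\right) - 1426 = \frac{2272}{123} - 1426 = - \frac{173126}{123}$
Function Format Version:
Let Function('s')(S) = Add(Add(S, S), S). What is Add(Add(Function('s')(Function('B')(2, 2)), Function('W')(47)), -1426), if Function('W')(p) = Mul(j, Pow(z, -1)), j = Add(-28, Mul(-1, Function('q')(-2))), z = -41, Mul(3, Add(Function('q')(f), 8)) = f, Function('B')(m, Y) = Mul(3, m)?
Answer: Rational(-173126, 123) ≈ -1407.5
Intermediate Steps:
Function('q')(f) = Add(-8, Mul(Rational(1, 3), f))
Function('s')(S) = Mul(3, S) (Function('s')(S) = Add(Mul(2, S), S) = Mul(3, S))
j = Rational(-58, 3) (j = Add(-28, Mul(-1, Add(-8, Mul(Rational(1, 3), -2)))) = Add(-28, Mul(-1, Add(-8, Rational(-2, 3)))) = Add(-28, Mul(-1, Rational(-26, 3))) = Add(-28, Rational(26, 3)) = Rational(-58, 3) ≈ -19.333)
Function('W')(p) = Rational(58, 123) (Function('W')(p) = Mul(Rational(-58, 3), Pow(-41, -1)) = Mul(Rational(-58, 3), Rational(-1, 41)) = Rational(58, 123))
Add(Add(Function('s')(Function('B')(2, 2)), Function('W')(47)), -1426) = Add(Add(Mul(3, Mul(3, 2)), Rational(58, 123)), -1426) = Add(Add(Mul(3, 6), Rational(58, 123)), -1426) = Add(Add(18, Rational(58, 123)), -1426) = Add(Rational(2272, 123), -1426) = Rational(-173126, 123)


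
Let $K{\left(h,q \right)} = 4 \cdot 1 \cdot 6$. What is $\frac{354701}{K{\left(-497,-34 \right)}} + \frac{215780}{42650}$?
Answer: $\frac{1513317637}{102360} \approx 14784.0$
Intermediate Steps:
$K{\left(h,q \right)} = 24$ ($K{\left(h,q \right)} = 4 \cdot 6 = 24$)
$\frac{354701}{K{\left(-497,-34 \right)}} + \frac{215780}{42650} = \frac{354701}{24} + \frac{215780}{42650} = 354701 \cdot \frac{1}{24} + 215780 \cdot \frac{1}{42650} = \frac{354701}{24} + \frac{21578}{4265} = \frac{1513317637}{102360}$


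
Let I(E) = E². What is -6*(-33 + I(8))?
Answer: -186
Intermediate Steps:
-6*(-33 + I(8)) = -6*(-33 + 8²) = -6*(-33 + 64) = -6*31 = -186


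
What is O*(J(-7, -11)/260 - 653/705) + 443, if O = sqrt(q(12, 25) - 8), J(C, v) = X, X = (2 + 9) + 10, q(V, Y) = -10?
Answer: 443 - 6199*I*sqrt(2)/2444 ≈ 443.0 - 3.587*I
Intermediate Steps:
X = 21 (X = 11 + 10 = 21)
J(C, v) = 21
O = 3*I*sqrt(2) (O = sqrt(-10 - 8) = sqrt(-18) = 3*I*sqrt(2) ≈ 4.2426*I)
O*(J(-7, -11)/260 - 653/705) + 443 = (3*I*sqrt(2))*(21/260 - 653/705) + 443 = (3*I*sqrt(2))*(-6199/7332) + 443 = -6199*I*sqrt(2)/2444 + 443 = 443 - 6199*I*sqrt(2)/2444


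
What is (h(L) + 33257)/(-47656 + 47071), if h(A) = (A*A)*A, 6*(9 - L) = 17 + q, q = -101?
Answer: -45424/585 ≈ -77.648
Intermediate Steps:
L = 23 (L = 9 - (17 - 101)/6 = 9 - 1/6*(-84) = 9 + 14 = 23)
h(A) = A**3 (h(A) = A**2*A = A**3)
(h(L) + 33257)/(-47656 + 47071) = (23**3 + 33257)/(-47656 + 47071) = (12167 + 33257)/(-585) = 45424*(-1/585) = -45424/585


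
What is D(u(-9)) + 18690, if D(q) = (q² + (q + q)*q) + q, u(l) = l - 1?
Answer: 18980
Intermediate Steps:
u(l) = -1 + l
D(q) = q + 3*q² (D(q) = (q² + (2*q)*q) + q = (q² + 2*q²) + q = 3*q² + q = q + 3*q²)
D(u(-9)) + 18690 = (-1 - 9)*(1 + 3*(-1 - 9)) + 18690 = -10*(1 + 3*(-10)) + 18690 = -10*(1 - 30) + 18690 = -10*(-29) + 18690 = 290 + 18690 = 18980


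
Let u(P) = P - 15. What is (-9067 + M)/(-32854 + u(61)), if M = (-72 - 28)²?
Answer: -311/10936 ≈ -0.028438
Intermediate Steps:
M = 10000 (M = (-100)² = 10000)
u(P) = -15 + P
(-9067 + M)/(-32854 + u(61)) = (-9067 + 10000)/(-32854 + (-15 + 61)) = 933/(-32854 + 46) = 933/(-32808) = 933*(-1/32808) = -311/10936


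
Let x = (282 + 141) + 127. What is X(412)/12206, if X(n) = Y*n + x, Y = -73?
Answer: -14763/6103 ≈ -2.4190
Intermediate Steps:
x = 550 (x = 423 + 127 = 550)
X(n) = 550 - 73*n (X(n) = -73*n + 550 = 550 - 73*n)
X(412)/12206 = (550 - 73*412)/12206 = (550 - 30076)*(1/12206) = -29526*1/12206 = -14763/6103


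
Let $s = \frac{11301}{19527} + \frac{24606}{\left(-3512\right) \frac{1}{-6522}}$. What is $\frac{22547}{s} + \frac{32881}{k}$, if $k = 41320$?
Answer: $\frac{1987278474927999}{1541501201635480} \approx 1.2892$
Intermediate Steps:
$s = \frac{261144927673}{5714902}$ ($s = 11301 \cdot \frac{1}{19527} + \frac{24606}{\left(-3512\right) \left(- \frac{1}{6522}\right)} = \frac{3767}{6509} + \frac{24606}{\frac{1756}{3261}} = \frac{3767}{6509} + 24606 \cdot \frac{3261}{1756} = \frac{3767}{6509} + \frac{40120083}{878} = \frac{261144927673}{5714902} \approx 45695.0$)
$\frac{22547}{s} + \frac{32881}{k} = \frac{22547}{\frac{261144927673}{5714902}} + \frac{32881}{41320} = 22547 \cdot \frac{5714902}{261144927673} + 32881 \cdot \frac{1}{41320} = \frac{18407699342}{37306418239} + \frac{32881}{41320} = \frac{1987278474927999}{1541501201635480}$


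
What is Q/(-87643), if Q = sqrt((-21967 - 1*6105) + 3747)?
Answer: -5*I*sqrt(973)/87643 ≈ -0.0017795*I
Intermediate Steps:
Q = 5*I*sqrt(973) (Q = sqrt((-21967 - 6105) + 3747) = sqrt(-28072 + 3747) = sqrt(-24325) = 5*I*sqrt(973) ≈ 155.96*I)
Q/(-87643) = (5*I*sqrt(973))/(-87643) = (5*I*sqrt(973))*(-1/87643) = -5*I*sqrt(973)/87643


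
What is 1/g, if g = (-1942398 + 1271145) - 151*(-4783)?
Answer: 1/50980 ≈ 1.9616e-5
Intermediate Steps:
g = 50980 (g = -671253 + 722233 = 50980)
1/g = 1/50980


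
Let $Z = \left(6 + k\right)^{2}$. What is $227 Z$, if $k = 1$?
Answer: $11123$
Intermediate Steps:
$Z = 49$ ($Z = \left(6 + 1\right)^{2} = 7^{2} = 49$)
$227 Z = 227 \cdot 49 = 11123$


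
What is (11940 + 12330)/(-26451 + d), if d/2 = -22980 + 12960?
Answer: -8090/15497 ≈ -0.52204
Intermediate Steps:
d = -20040 (d = 2*(-22980 + 12960) = 2*(-10020) = -20040)
(11940 + 12330)/(-26451 + d) = (11940 + 12330)/(-26451 - 20040) = 24270/(-46491) = 24270*(-1/46491) = -8090/15497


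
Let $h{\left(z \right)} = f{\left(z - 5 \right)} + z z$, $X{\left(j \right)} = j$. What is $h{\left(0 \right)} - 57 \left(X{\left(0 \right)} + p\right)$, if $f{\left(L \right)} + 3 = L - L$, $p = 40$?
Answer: $-2283$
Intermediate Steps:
$f{\left(L \right)} = -3$ ($f{\left(L \right)} = -3 + \left(L - L\right) = -3 + 0 = -3$)
$h{\left(z \right)} = -3 + z^{2}$ ($h{\left(z \right)} = -3 + z z = -3 + z^{2}$)
$h{\left(0 \right)} - 57 \left(X{\left(0 \right)} + p\right) = \left(-3 + 0^{2}\right) - 57 \left(0 + 40\right) = \left(-3 + 0\right) - 2280 = -3 - 2280 = -2283$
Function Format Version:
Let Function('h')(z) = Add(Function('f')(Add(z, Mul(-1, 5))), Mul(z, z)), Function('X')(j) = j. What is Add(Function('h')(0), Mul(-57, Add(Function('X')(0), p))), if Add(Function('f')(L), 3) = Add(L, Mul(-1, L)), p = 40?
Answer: -2283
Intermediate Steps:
Function('f')(L) = -3 (Function('f')(L) = Add(-3, Add(L, Mul(-1, L))) = Add(-3, 0) = -3)
Function('h')(z) = Add(-3, Pow(z, 2)) (Function('h')(z) = Add(-3, Mul(z, z)) = Add(-3, Pow(z, 2)))
Add(Function('h')(0), Mul(-57, Add(Function('X')(0), p))) = Add(Add(-3, Pow(0, 2)), Mul(-57, Add(0, 40))) = Add(Add(-3, 0), Mul(-57, 40)) = Add(-3, -2280) = -2283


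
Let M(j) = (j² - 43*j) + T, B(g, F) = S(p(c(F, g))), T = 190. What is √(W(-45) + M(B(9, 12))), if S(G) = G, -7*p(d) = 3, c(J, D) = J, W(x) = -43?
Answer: √8115/7 ≈ 12.869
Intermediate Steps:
p(d) = -3/7 (p(d) = -⅐*3 = -3/7)
B(g, F) = -3/7
M(j) = 190 + j² - 43*j (M(j) = (j² - 43*j) + 190 = 190 + j² - 43*j)
√(W(-45) + M(B(9, 12))) = √(-43 + (190 + (-3/7)² - 43*(-3/7))) = √(-43 + (190 + 9/49 + 129/7)) = √(-43 + 10222/49) = √(8115/49) = √8115/7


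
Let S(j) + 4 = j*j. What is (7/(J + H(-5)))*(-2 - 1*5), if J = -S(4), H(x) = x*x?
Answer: -49/13 ≈ -3.7692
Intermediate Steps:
H(x) = x²
S(j) = -4 + j² (S(j) = -4 + j*j = -4 + j²)
J = -12 (J = -(-4 + 4²) = -(-4 + 16) = -1*12 = -12)
(7/(J + H(-5)))*(-2 - 1*5) = (7/(-12 + (-5)²))*(-2 - 1*5) = (7/(-12 + 25))*(-2 - 5) = (7/13)*(-7) = -49/13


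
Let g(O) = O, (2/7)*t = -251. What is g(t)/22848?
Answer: -251/6528 ≈ -0.038450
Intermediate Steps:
t = -1757/2 (t = (7/2)*(-251) = -1757/2 ≈ -878.50)
g(t)/22848 = -1757/2/22848 = -1757/2*1/22848 = -251/6528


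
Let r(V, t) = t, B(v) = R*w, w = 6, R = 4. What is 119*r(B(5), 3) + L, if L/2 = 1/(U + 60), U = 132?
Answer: 34273/96 ≈ 357.01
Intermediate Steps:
B(v) = 24 (B(v) = 4*6 = 24)
L = 1/96 (L = 2/(132 + 60) = 2/192 = 2*(1/192) = 1/96 ≈ 0.010417)
119*r(B(5), 3) + L = 119*3 + 1/96 = 357 + 1/96 = 34273/96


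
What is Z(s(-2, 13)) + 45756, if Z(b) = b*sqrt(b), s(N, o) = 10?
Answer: 45756 + 10*sqrt(10) ≈ 45788.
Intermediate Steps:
Z(b) = b**(3/2)
Z(s(-2, 13)) + 45756 = 10**(3/2) + 45756 = 10*sqrt(10) + 45756 = 45756 + 10*sqrt(10)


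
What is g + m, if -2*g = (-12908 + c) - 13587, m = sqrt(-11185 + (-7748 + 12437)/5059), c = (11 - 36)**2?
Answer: 12935 + I*sqrt(286239363334)/5059 ≈ 12935.0 + 105.75*I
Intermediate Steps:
c = 625 (c = (-25)**2 = 625)
m = I*sqrt(286239363334)/5059 (m = sqrt(-11185 + 4689*(1/5059)) = sqrt(-11185 + 4689/5059) = sqrt(-56580226/5059) = I*sqrt(286239363334)/5059 ≈ 105.75*I)
g = 12935 (g = -((-12908 + 625) - 13587)/2 = -(-12283 - 13587)/2 = -1/2*(-25870) = 12935)
g + m = 12935 + I*sqrt(286239363334)/5059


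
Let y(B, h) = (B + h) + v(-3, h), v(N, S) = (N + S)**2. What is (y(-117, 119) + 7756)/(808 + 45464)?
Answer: 10607/23136 ≈ 0.45846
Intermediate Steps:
y(B, h) = B + h + (-3 + h)**2 (y(B, h) = (B + h) + (-3 + h)**2 = B + h + (-3 + h)**2)
(y(-117, 119) + 7756)/(808 + 45464) = ((-117 + 119 + (-3 + 119)**2) + 7756)/(808 + 45464) = ((-117 + 119 + 116**2) + 7756)/46272 = ((-117 + 119 + 13456) + 7756)*(1/46272) = (13458 + 7756)*(1/46272) = 21214*(1/46272) = 10607/23136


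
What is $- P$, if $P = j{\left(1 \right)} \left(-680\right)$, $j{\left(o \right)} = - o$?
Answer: $-680$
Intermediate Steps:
$P = 680$ ($P = \left(-1\right) 1 \left(-680\right) = \left(-1\right) \left(-680\right) = 680$)
$- P = \left(-1\right) 680 = -680$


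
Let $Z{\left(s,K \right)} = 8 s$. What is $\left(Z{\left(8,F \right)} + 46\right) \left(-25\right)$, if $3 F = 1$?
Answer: $-2750$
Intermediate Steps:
$F = \frac{1}{3}$ ($F = \frac{1}{3} \cdot 1 = \frac{1}{3} \approx 0.33333$)
$\left(Z{\left(8,F \right)} + 46\right) \left(-25\right) = \left(8 \cdot 8 + 46\right) \left(-25\right) = \left(64 + 46\right) \left(-25\right) = 110 \left(-25\right) = -2750$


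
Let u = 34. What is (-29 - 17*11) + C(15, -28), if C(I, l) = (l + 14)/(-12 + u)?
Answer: -2383/11 ≈ -216.64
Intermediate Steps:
C(I, l) = 7/11 + l/22 (C(I, l) = (l + 14)/(-12 + 34) = (14 + l)/22 = (14 + l)*(1/22) = 7/11 + l/22)
(-29 - 17*11) + C(15, -28) = (-29 - 17*11) + (7/11 + (1/22)*(-28)) = (-29 - 187) + (7/11 - 14/11) = -216 - 7/11 = -2383/11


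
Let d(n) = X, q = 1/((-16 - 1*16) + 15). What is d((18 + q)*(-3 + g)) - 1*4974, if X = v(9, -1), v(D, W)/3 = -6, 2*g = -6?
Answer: -4992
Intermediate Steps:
g = -3 (g = (1/2)*(-6) = -3)
v(D, W) = -18 (v(D, W) = 3*(-6) = -18)
q = -1/17 (q = 1/((-16 - 16) + 15) = 1/(-32 + 15) = 1/(-17) = -1/17 ≈ -0.058824)
X = -18
d(n) = -18
d((18 + q)*(-3 + g)) - 1*4974 = -18 - 1*4974 = -18 - 4974 = -4992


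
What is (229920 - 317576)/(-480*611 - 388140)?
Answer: 21914/170355 ≈ 0.12864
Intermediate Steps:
(229920 - 317576)/(-480*611 - 388140) = -87656/(-293280 - 388140) = -87656/(-681420) = -87656*(-1/681420) = 21914/170355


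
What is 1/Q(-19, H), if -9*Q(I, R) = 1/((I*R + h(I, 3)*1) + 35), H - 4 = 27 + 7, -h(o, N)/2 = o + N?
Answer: 5895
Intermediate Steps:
h(o, N) = -2*N - 2*o (h(o, N) = -2*(o + N) = -2*(N + o) = -2*N - 2*o)
H = 38 (H = 4 + (27 + 7) = 4 + 34 = 38)
Q(I, R) = -1/(9*(29 - 2*I + I*R)) (Q(I, R) = -1/(9*((I*R + (-2*3 - 2*I)*1) + 35)) = -1/(9*((I*R + (-6 - 2*I)*1) + 35)) = -1/(9*((I*R + (-6 - 2*I)) + 35)) = -1/(9*((-6 - 2*I + I*R) + 35)) = -1/(9*(29 - 2*I + I*R)))
1/Q(-19, H) = 1/(-1/(261 - 18*(-19) + 9*(-19)*38)) = 1/(-1/(261 + 342 - 6498)) = 1/(-1/(-5895)) = 1/(-1*(-1/5895)) = 1/(1/5895) = 5895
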